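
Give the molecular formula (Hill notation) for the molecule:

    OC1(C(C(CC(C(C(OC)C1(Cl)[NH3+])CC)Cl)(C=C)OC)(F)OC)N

Heavy atoms from the SMILES: 15 C, 2 Cl, 1 F, 2 N, 4 O.
Implicit hydrogens by atom environment:
  4 × C: 3 H each → 12
  4 × C: 1 H each → 4
  4 × C: no H
  3 × C: 2 H each → 6
  3 × O: no H
  2 × Cl: no H
  1 × F: no H
  1 × N (charge +1): 3 H
  1 × N: 2 H
  1 × O: 1 H
  Total hydrogens = 28.
Net charge +1.
Molecular formula: C15H28Cl2FN2O4+

C15H28Cl2FN2O4+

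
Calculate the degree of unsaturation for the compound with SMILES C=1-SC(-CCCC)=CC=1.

3

Molecular formula from the SMILES: C8H12S.
DoU = (2C + 2 + N − H − X)/2 = (2·8 + 2 + 0 − 12 − 0)/2 = 6/2 = 3.
(Structurally: 1 ring(s) + 2 π bond(s) = 3.)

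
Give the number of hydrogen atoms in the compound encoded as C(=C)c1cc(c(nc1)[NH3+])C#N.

8

Hydrogens are implicit in SMILES; fill each atom to its normal valence:
  3 × C (aromatic): no H
  2 × C (aromatic): 1 H each → 2
  1 × C: 2 H
  1 × C: 1 H
  1 × C: no H
  1 × N (charge +1): 3 H
  1 × N (aromatic): no H
  1 × N: no H
  Total hydrogens = 8.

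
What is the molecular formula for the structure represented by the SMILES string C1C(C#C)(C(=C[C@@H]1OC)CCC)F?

C11H15FO

Heavy atoms from the SMILES: 11 C, 1 F, 1 O.
Implicit hydrogens by atom environment:
  3 × C: 2 H each → 6
  3 × C: 1 H each → 3
  3 × C: no H
  2 × C: 3 H each → 6
  1 × F: no H
  1 × O: no H
  Total hydrogens = 15.
Molecular formula: C11H15FO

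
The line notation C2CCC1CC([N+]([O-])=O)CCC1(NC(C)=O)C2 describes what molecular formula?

C12H20N2O3

Heavy atoms from the SMILES: 12 C, 2 N, 3 O.
Implicit hydrogens by atom environment:
  7 × C: 2 H each → 14
  2 × C: 1 H each → 2
  2 × C: no H
  2 × O: no H
  1 × C: 3 H
  1 × N: 1 H
  1 × N (charge +1): no H
  1 × O (charge -1): no H
  Total hydrogens = 20.
Molecular formula: C12H20N2O3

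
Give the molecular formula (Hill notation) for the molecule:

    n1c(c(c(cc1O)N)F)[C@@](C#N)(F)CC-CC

Heavy atoms from the SMILES: 11 C, 2 F, 3 N, 1 O.
Implicit hydrogens by atom environment:
  4 × C (aromatic): no H
  3 × C: 2 H each → 6
  2 × C: no H
  2 × F: no H
  1 × C: 3 H
  1 × C (aromatic): 1 H
  1 × N: 2 H
  1 × N (aromatic): no H
  1 × N: no H
  1 × O: 1 H
  Total hydrogens = 13.
Molecular formula: C11H13F2N3O

C11H13F2N3O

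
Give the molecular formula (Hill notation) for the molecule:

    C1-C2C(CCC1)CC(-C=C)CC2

C12H20

Heavy atoms from the SMILES: 12 C.
Implicit hydrogens by atom environment:
  8 × C: 2 H each → 16
  4 × C: 1 H each → 4
  Total hydrogens = 20.
Molecular formula: C12H20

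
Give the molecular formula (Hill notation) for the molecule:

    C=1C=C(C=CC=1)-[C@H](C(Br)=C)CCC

C12H15Br

Heavy atoms from the SMILES: 1 Br, 12 C.
Implicit hydrogens by atom environment:
  5 × C (aromatic): 1 H each → 5
  3 × C: 2 H each → 6
  1 × Br: no H
  1 × C: 3 H
  1 × C: 1 H
  1 × C: no H
  1 × C (aromatic): no H
  Total hydrogens = 15.
Molecular formula: C12H15Br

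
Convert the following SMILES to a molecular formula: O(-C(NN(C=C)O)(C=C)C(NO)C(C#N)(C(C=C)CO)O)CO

Heavy atoms from the SMILES: 13 C, 4 N, 6 O.
Implicit hydrogens by atom environment:
  5 × C: 2 H each → 10
  5 × C: 1 H each → 5
  5 × O: 1 H each → 5
  3 × C: no H
  2 × N: 1 H each → 2
  2 × N: no H
  1 × O: no H
  Total hydrogens = 22.
Molecular formula: C13H22N4O6

C13H22N4O6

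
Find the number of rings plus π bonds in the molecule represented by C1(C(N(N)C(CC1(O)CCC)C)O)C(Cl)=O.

Molecular formula from the SMILES: C10H19ClN2O3.
DoU = (2C + 2 + N − H − X)/2 = (2·10 + 2 + 2 − 19 − 1)/2 = 4/2 = 2.
(Structurally: 1 ring(s) + 1 π bond(s) = 2.)

2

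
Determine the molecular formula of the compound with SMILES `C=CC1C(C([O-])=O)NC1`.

C6H8NO2-

Heavy atoms from the SMILES: 6 C, 1 N, 2 O.
Implicit hydrogens by atom environment:
  3 × C: 1 H each → 3
  2 × C: 2 H each → 4
  1 × C: no H
  1 × N: 1 H
  1 × O: no H
  1 × O (charge -1): no H
  Total hydrogens = 8.
Net charge -1.
Molecular formula: C6H8NO2-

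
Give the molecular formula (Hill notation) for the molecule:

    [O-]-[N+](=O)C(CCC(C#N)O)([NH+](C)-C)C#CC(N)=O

C10H15N4O4+

Heavy atoms from the SMILES: 10 C, 4 N, 4 O.
Implicit hydrogens by atom environment:
  5 × C: no H
  2 × C: 3 H each → 6
  2 × C: 2 H each → 4
  2 × O: no H
  1 × C: 1 H
  1 × N: 2 H
  1 × N (charge +1): 1 H
  1 × N (charge +1): no H
  1 × N: no H
  1 × O: 1 H
  1 × O (charge -1): no H
  Total hydrogens = 15.
Net charge +1.
Molecular formula: C10H15N4O4+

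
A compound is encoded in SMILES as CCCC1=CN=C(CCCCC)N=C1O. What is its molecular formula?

C12H20N2O

Heavy atoms from the SMILES: 12 C, 2 N, 1 O.
Implicit hydrogens by atom environment:
  6 × C: 2 H each → 12
  3 × C (aromatic): no H
  2 × C: 3 H each → 6
  2 × N (aromatic): no H
  1 × C (aromatic): 1 H
  1 × O: 1 H
  Total hydrogens = 20.
Molecular formula: C12H20N2O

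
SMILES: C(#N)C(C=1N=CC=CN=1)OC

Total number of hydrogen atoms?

Hydrogens are implicit in SMILES; fill each atom to its normal valence:
  3 × C (aromatic): 1 H each → 3
  2 × N (aromatic): no H
  1 × C: 3 H
  1 × C: 1 H
  1 × C (aromatic): no H
  1 × C: no H
  1 × N: no H
  1 × O: no H
  Total hydrogens = 7.

7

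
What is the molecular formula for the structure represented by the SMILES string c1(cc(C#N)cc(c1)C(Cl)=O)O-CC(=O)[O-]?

C10H5ClNO4-

Heavy atoms from the SMILES: 10 C, 1 Cl, 1 N, 4 O.
Implicit hydrogens by atom environment:
  3 × C (aromatic): 1 H each → 3
  3 × C (aromatic): no H
  3 × C: no H
  3 × O: no H
  1 × C: 2 H
  1 × Cl: no H
  1 × N: no H
  1 × O (charge -1): no H
  Total hydrogens = 5.
Net charge -1.
Molecular formula: C10H5ClNO4-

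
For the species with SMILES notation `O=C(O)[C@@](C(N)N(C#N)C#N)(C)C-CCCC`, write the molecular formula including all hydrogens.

Heavy atoms from the SMILES: 11 C, 4 N, 2 O.
Implicit hydrogens by atom environment:
  4 × C: 2 H each → 8
  4 × C: no H
  3 × N: no H
  2 × C: 3 H each → 6
  1 × C: 1 H
  1 × N: 2 H
  1 × O: 1 H
  1 × O: no H
  Total hydrogens = 18.
Molecular formula: C11H18N4O2

C11H18N4O2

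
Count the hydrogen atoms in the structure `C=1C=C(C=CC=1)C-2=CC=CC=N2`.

Hydrogens are implicit in SMILES; fill each atom to its normal valence:
  9 × C (aromatic): 1 H each → 9
  2 × C (aromatic): no H
  1 × N (aromatic): no H
  Total hydrogens = 9.

9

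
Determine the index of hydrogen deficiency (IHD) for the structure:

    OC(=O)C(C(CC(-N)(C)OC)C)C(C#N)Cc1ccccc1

7

Molecular formula from the SMILES: C17H24N2O3.
DoU = (2C + 2 + N − H − X)/2 = (2·17 + 2 + 2 − 24 − 0)/2 = 14/2 = 7.
(Structurally: 1 ring(s) + 6 π bond(s) = 7.)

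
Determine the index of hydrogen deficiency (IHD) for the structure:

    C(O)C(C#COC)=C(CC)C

Molecular formula from the SMILES: C9H14O2.
DoU = (2C + 2 + N − H − X)/2 = (2·9 + 2 + 0 − 14 − 0)/2 = 6/2 = 3.
(Structurally: 0 ring(s) + 3 π bond(s) = 3.)

3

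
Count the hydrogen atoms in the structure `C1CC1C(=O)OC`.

Hydrogens are implicit in SMILES; fill each atom to its normal valence:
  2 × C: 2 H each → 4
  2 × O: no H
  1 × C: 3 H
  1 × C: 1 H
  1 × C: no H
  Total hydrogens = 8.

8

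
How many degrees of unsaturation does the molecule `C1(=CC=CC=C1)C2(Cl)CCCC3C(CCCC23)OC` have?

6

Molecular formula from the SMILES: C17H23ClO.
DoU = (2C + 2 + N − H − X)/2 = (2·17 + 2 + 0 − 23 − 1)/2 = 12/2 = 6.
(Structurally: 3 ring(s) + 3 π bond(s) = 6.)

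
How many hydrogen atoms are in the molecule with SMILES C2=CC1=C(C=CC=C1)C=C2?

Hydrogens are implicit in SMILES; fill each atom to its normal valence:
  8 × C (aromatic): 1 H each → 8
  2 × C (aromatic): no H
  Total hydrogens = 8.

8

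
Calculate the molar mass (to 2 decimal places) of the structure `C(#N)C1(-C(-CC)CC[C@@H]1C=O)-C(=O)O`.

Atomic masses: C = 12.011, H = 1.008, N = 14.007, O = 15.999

Molecular formula: C10H13NO3.
M = 10×12.011 + 13×1.008 + 1×14.007 + 3×15.999 = 195.22 g/mol.

195.22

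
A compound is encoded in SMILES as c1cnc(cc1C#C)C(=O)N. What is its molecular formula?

C8H6N2O

Heavy atoms from the SMILES: 8 C, 2 N, 1 O.
Implicit hydrogens by atom environment:
  3 × C (aromatic): 1 H each → 3
  2 × C (aromatic): no H
  2 × C: no H
  1 × C: 1 H
  1 × N: 2 H
  1 × N (aromatic): no H
  1 × O: no H
  Total hydrogens = 6.
Molecular formula: C8H6N2O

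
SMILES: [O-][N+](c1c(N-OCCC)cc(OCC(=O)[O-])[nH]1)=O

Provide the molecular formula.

Heavy atoms from the SMILES: 9 C, 3 N, 6 O.
Implicit hydrogens by atom environment:
  4 × O: no H
  3 × C: 2 H each → 6
  3 × C (aromatic): no H
  2 × O (charge -1): no H
  1 × C: 3 H
  1 × C (aromatic): 1 H
  1 × C: no H
  1 × N (aromatic): 1 H
  1 × N: 1 H
  1 × N (charge +1): no H
  Total hydrogens = 12.
Net charge -1.
Molecular formula: C9H12N3O6-

C9H12N3O6-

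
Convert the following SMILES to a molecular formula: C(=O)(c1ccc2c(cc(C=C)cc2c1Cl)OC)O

Heavy atoms from the SMILES: 14 C, 1 Cl, 3 O.
Implicit hydrogens by atom environment:
  6 × C (aromatic): no H
  4 × C (aromatic): 1 H each → 4
  2 × O: no H
  1 × C: 3 H
  1 × C: 2 H
  1 × C: 1 H
  1 × C: no H
  1 × Cl: no H
  1 × O: 1 H
  Total hydrogens = 11.
Molecular formula: C14H11ClO3

C14H11ClO3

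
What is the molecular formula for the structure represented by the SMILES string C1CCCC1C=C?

Heavy atoms from the SMILES: 7 C.
Implicit hydrogens by atom environment:
  5 × C: 2 H each → 10
  2 × C: 1 H each → 2
  Total hydrogens = 12.
Molecular formula: C7H12

C7H12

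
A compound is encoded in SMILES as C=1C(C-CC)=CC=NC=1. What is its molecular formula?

Heavy atoms from the SMILES: 8 C, 1 N.
Implicit hydrogens by atom environment:
  4 × C (aromatic): 1 H each → 4
  2 × C: 2 H each → 4
  1 × C: 3 H
  1 × C (aromatic): no H
  1 × N (aromatic): no H
  Total hydrogens = 11.
Molecular formula: C8H11N

C8H11N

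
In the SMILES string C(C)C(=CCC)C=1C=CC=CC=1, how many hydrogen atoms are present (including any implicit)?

16

Hydrogens are implicit in SMILES; fill each atom to its normal valence:
  5 × C (aromatic): 1 H each → 5
  2 × C: 3 H each → 6
  2 × C: 2 H each → 4
  1 × C: 1 H
  1 × C: no H
  1 × C (aromatic): no H
  Total hydrogens = 16.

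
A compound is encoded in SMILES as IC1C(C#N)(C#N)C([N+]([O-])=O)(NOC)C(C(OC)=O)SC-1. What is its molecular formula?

C10H11IN4O5S

Heavy atoms from the SMILES: 10 C, 1 I, 4 N, 5 O, 1 S.
Implicit hydrogens by atom environment:
  5 × C: no H
  4 × O: no H
  2 × C: 3 H each → 6
  2 × C: 1 H each → 2
  2 × N: no H
  1 × C: 2 H
  1 × I: no H
  1 × N: 1 H
  1 × N (charge +1): no H
  1 × O (charge -1): no H
  1 × S: no H
  Total hydrogens = 11.
Molecular formula: C10H11IN4O5S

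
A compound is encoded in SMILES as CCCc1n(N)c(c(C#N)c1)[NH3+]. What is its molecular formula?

Heavy atoms from the SMILES: 8 C, 4 N.
Implicit hydrogens by atom environment:
  3 × C (aromatic): no H
  2 × C: 2 H each → 4
  1 × C: 3 H
  1 × C (aromatic): 1 H
  1 × C: no H
  1 × N (charge +1): 3 H
  1 × N: 2 H
  1 × N (aromatic): no H
  1 × N: no H
  Total hydrogens = 13.
Net charge +1.
Molecular formula: C8H13N4+

C8H13N4+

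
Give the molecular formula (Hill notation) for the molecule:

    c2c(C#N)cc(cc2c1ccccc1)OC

Heavy atoms from the SMILES: 14 C, 1 N, 1 O.
Implicit hydrogens by atom environment:
  8 × C (aromatic): 1 H each → 8
  4 × C (aromatic): no H
  1 × C: 3 H
  1 × C: no H
  1 × N: no H
  1 × O: no H
  Total hydrogens = 11.
Molecular formula: C14H11NO

C14H11NO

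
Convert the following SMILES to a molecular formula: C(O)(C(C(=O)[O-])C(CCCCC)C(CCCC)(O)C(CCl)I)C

Heavy atoms from the SMILES: 17 C, 1 Cl, 1 I, 4 O.
Implicit hydrogens by atom environment:
  8 × C: 2 H each → 16
  4 × C: 1 H each → 4
  3 × C: 3 H each → 9
  2 × C: no H
  2 × O: 1 H each → 2
  1 × Cl: no H
  1 × I: no H
  1 × O: no H
  1 × O (charge -1): no H
  Total hydrogens = 31.
Net charge -1.
Molecular formula: C17H31ClIO4-

C17H31ClIO4-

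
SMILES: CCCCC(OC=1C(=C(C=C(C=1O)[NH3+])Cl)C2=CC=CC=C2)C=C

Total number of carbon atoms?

19

The symbol for carbon appears 19 times in the SMILES. (Cl is a single chlorine, not C + l.)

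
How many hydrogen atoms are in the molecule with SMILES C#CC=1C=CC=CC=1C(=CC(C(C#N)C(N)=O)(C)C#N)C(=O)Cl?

12

Hydrogens are implicit in SMILES; fill each atom to its normal valence:
  7 × C: no H
  4 × C (aromatic): 1 H each → 4
  3 × C: 1 H each → 3
  2 × C (aromatic): no H
  2 × N: no H
  2 × O: no H
  1 × C: 3 H
  1 × Cl: no H
  1 × N: 2 H
  Total hydrogens = 12.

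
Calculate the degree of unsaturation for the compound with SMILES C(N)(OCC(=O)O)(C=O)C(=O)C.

3

Molecular formula from the SMILES: C6H9NO5.
DoU = (2C + 2 + N − H − X)/2 = (2·6 + 2 + 1 − 9 − 0)/2 = 6/2 = 3.
(Structurally: 0 ring(s) + 3 π bond(s) = 3.)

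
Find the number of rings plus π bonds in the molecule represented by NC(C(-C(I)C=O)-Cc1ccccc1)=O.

Molecular formula from the SMILES: C11H12INO2.
DoU = (2C + 2 + N − H − X)/2 = (2·11 + 2 + 1 − 12 − 1)/2 = 12/2 = 6.
(Structurally: 1 ring(s) + 5 π bond(s) = 6.)

6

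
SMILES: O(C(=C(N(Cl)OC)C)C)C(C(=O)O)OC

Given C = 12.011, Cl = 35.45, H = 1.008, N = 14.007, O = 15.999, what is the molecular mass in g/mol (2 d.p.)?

239.65

Molecular formula: C8H14ClNO5.
M = 8×12.011 + 1×35.45 + 14×1.008 + 1×14.007 + 5×15.999 = 239.65 g/mol.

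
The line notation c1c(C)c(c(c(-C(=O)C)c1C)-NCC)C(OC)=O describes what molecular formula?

Heavy atoms from the SMILES: 14 C, 1 N, 3 O.
Implicit hydrogens by atom environment:
  5 × C: 3 H each → 15
  5 × C (aromatic): no H
  3 × O: no H
  2 × C: no H
  1 × C: 2 H
  1 × C (aromatic): 1 H
  1 × N: 1 H
  Total hydrogens = 19.
Molecular formula: C14H19NO3

C14H19NO3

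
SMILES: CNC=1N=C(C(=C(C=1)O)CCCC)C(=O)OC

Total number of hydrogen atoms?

18

Hydrogens are implicit in SMILES; fill each atom to its normal valence:
  4 × C (aromatic): no H
  3 × C: 3 H each → 9
  3 × C: 2 H each → 6
  2 × O: no H
  1 × C (aromatic): 1 H
  1 × C: no H
  1 × N: 1 H
  1 × N (aromatic): no H
  1 × O: 1 H
  Total hydrogens = 18.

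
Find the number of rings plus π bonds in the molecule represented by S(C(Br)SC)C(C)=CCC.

1

Molecular formula from the SMILES: C7H13BrS2.
DoU = (2C + 2 + N − H − X)/2 = (2·7 + 2 + 0 − 13 − 1)/2 = 2/2 = 1.
(Structurally: 0 ring(s) + 1 π bond(s) = 1.)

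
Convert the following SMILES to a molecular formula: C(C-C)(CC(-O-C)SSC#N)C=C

C9H15NOS2

Heavy atoms from the SMILES: 9 C, 1 N, 1 O, 2 S.
Implicit hydrogens by atom environment:
  3 × C: 2 H each → 6
  3 × C: 1 H each → 3
  2 × C: 3 H each → 6
  2 × S: no H
  1 × C: no H
  1 × N: no H
  1 × O: no H
  Total hydrogens = 15.
Molecular formula: C9H15NOS2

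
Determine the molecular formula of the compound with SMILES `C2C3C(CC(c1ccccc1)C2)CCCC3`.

Heavy atoms from the SMILES: 16 C.
Implicit hydrogens by atom environment:
  7 × C: 2 H each → 14
  5 × C (aromatic): 1 H each → 5
  3 × C: 1 H each → 3
  1 × C (aromatic): no H
  Total hydrogens = 22.
Molecular formula: C16H22

C16H22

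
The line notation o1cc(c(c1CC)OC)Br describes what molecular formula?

Heavy atoms from the SMILES: 1 Br, 7 C, 2 O.
Implicit hydrogens by atom environment:
  3 × C (aromatic): no H
  2 × C: 3 H each → 6
  1 × Br: no H
  1 × C: 2 H
  1 × C (aromatic): 1 H
  1 × O (aromatic): no H
  1 × O: no H
  Total hydrogens = 9.
Molecular formula: C7H9BrO2

C7H9BrO2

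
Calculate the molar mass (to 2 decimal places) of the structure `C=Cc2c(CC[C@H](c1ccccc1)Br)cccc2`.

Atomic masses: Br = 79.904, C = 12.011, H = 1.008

301.23

Molecular formula: C17H17Br.
M = 1×79.904 + 17×12.011 + 17×1.008 = 301.23 g/mol.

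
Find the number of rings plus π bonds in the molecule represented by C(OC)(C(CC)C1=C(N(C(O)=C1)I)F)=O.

4

Molecular formula from the SMILES: C9H11FINO3.
DoU = (2C + 2 + N − H − X)/2 = (2·9 + 2 + 1 − 11 − 2)/2 = 8/2 = 4.
(Structurally: 1 ring(s) + 3 π bond(s) = 4.)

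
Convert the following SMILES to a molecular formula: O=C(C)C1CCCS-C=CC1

Heavy atoms from the SMILES: 9 C, 1 O, 1 S.
Implicit hydrogens by atom environment:
  4 × C: 2 H each → 8
  3 × C: 1 H each → 3
  1 × C: 3 H
  1 × C: no H
  1 × O: no H
  1 × S: no H
  Total hydrogens = 14.
Molecular formula: C9H14OS

C9H14OS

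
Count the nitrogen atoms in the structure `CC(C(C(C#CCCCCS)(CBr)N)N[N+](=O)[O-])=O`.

3

The symbol for nitrogen appears 3 times in the SMILES.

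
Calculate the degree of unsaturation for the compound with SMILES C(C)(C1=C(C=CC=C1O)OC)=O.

5

Molecular formula from the SMILES: C9H10O3.
DoU = (2C + 2 + N − H − X)/2 = (2·9 + 2 + 0 − 10 − 0)/2 = 10/2 = 5.
(Structurally: 1 ring(s) + 4 π bond(s) = 5.)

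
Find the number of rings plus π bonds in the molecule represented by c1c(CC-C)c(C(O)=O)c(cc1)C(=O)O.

6

Molecular formula from the SMILES: C11H12O4.
DoU = (2C + 2 + N − H − X)/2 = (2·11 + 2 + 0 − 12 − 0)/2 = 12/2 = 6.
(Structurally: 1 ring(s) + 5 π bond(s) = 6.)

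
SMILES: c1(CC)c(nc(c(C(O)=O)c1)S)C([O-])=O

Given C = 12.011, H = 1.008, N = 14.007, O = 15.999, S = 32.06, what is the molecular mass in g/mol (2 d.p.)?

Molecular formula: C9H8NO4S-.
M = 9×12.011 + 8×1.008 + 1×14.007 + 4×15.999 + 1×32.06 = 226.23 g/mol.

226.23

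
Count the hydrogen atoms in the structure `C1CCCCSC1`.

12

Hydrogens are implicit in SMILES; fill each atom to its normal valence:
  6 × C: 2 H each → 12
  1 × S: no H
  Total hydrogens = 12.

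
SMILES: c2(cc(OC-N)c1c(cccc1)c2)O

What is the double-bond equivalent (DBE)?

Molecular formula from the SMILES: C11H11NO2.
DoU = (2C + 2 + N − H − X)/2 = (2·11 + 2 + 1 − 11 − 0)/2 = 14/2 = 7.
(Structurally: 2 ring(s) + 5 π bond(s) = 7.)

7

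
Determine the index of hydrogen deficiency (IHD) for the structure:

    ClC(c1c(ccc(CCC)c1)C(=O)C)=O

Molecular formula from the SMILES: C12H13ClO2.
DoU = (2C + 2 + N − H − X)/2 = (2·12 + 2 + 0 − 13 − 1)/2 = 12/2 = 6.
(Structurally: 1 ring(s) + 5 π bond(s) = 6.)

6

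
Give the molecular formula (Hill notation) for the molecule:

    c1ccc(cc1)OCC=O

C8H8O2

Heavy atoms from the SMILES: 8 C, 2 O.
Implicit hydrogens by atom environment:
  5 × C (aromatic): 1 H each → 5
  2 × O: no H
  1 × C: 2 H
  1 × C: 1 H
  1 × C (aromatic): no H
  Total hydrogens = 8.
Molecular formula: C8H8O2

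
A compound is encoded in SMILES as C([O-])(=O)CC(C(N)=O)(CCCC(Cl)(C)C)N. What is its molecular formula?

Heavy atoms from the SMILES: 10 C, 1 Cl, 2 N, 3 O.
Implicit hydrogens by atom environment:
  4 × C: 2 H each → 8
  4 × C: no H
  2 × C: 3 H each → 6
  2 × N: 2 H each → 4
  2 × O: no H
  1 × Cl: no H
  1 × O (charge -1): no H
  Total hydrogens = 18.
Net charge -1.
Molecular formula: C10H18ClN2O3-

C10H18ClN2O3-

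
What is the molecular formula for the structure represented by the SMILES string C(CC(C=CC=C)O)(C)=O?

C8H12O2

Heavy atoms from the SMILES: 8 C, 2 O.
Implicit hydrogens by atom environment:
  4 × C: 1 H each → 4
  2 × C: 2 H each → 4
  1 × C: 3 H
  1 × C: no H
  1 × O: 1 H
  1 × O: no H
  Total hydrogens = 12.
Molecular formula: C8H12O2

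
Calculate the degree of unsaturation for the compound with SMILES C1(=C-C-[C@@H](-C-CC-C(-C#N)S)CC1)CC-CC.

4

Molecular formula from the SMILES: C15H25NS.
DoU = (2C + 2 + N − H − X)/2 = (2·15 + 2 + 1 − 25 − 0)/2 = 8/2 = 4.
(Structurally: 1 ring(s) + 3 π bond(s) = 4.)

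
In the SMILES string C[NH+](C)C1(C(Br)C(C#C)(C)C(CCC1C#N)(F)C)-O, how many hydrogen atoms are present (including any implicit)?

Hydrogens are implicit in SMILES; fill each atom to its normal valence:
  5 × C: no H
  4 × C: 3 H each → 12
  3 × C: 1 H each → 3
  2 × C: 2 H each → 4
  1 × Br: no H
  1 × F: no H
  1 × N (charge +1): 1 H
  1 × N: no H
  1 × O: 1 H
  Total hydrogens = 21.

21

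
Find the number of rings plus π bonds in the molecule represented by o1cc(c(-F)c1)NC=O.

4

Molecular formula from the SMILES: C5H4FNO2.
DoU = (2C + 2 + N − H − X)/2 = (2·5 + 2 + 1 − 4 − 1)/2 = 8/2 = 4.
(Structurally: 1 ring(s) + 3 π bond(s) = 4.)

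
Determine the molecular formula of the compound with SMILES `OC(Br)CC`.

Heavy atoms from the SMILES: 1 Br, 3 C, 1 O.
Implicit hydrogens by atom environment:
  1 × Br: no H
  1 × C: 3 H
  1 × C: 2 H
  1 × C: 1 H
  1 × O: 1 H
  Total hydrogens = 7.
Molecular formula: C3H7BrO

C3H7BrO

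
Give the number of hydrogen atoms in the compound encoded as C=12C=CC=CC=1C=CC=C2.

8

Hydrogens are implicit in SMILES; fill each atom to its normal valence:
  8 × C (aromatic): 1 H each → 8
  2 × C (aromatic): no H
  Total hydrogens = 8.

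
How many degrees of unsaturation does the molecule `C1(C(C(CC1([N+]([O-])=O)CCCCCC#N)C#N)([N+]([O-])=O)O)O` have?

Molecular formula from the SMILES: C12H16N4O6.
DoU = (2C + 2 + N − H − X)/2 = (2·12 + 2 + 4 − 16 − 0)/2 = 14/2 = 7.
(Structurally: 1 ring(s) + 6 π bond(s) = 7.)

7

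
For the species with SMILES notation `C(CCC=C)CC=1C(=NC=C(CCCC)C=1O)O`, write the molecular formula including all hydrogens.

C15H23NO2

Heavy atoms from the SMILES: 15 C, 1 N, 2 O.
Implicit hydrogens by atom environment:
  8 × C: 2 H each → 16
  4 × C (aromatic): no H
  2 × O: 1 H each → 2
  1 × C: 3 H
  1 × C (aromatic): 1 H
  1 × C: 1 H
  1 × N (aromatic): no H
  Total hydrogens = 23.
Molecular formula: C15H23NO2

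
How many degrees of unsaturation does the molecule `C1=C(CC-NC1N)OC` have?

2

Molecular formula from the SMILES: C6H12N2O.
DoU = (2C + 2 + N − H − X)/2 = (2·6 + 2 + 2 − 12 − 0)/2 = 4/2 = 2.
(Structurally: 1 ring(s) + 1 π bond(s) = 2.)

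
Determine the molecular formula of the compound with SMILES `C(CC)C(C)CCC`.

Heavy atoms from the SMILES: 8 C.
Implicit hydrogens by atom environment:
  4 × C: 2 H each → 8
  3 × C: 3 H each → 9
  1 × C: 1 H
  Total hydrogens = 18.
Molecular formula: C8H18

C8H18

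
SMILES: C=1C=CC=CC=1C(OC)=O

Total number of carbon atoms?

8

The symbol for carbon appears 8 times in the SMILES.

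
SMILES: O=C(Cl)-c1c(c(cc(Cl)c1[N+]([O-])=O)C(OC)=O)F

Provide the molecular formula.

C9H4Cl2FNO5

Heavy atoms from the SMILES: 9 C, 2 Cl, 1 F, 1 N, 5 O.
Implicit hydrogens by atom environment:
  5 × C (aromatic): no H
  4 × O: no H
  2 × C: no H
  2 × Cl: no H
  1 × C: 3 H
  1 × C (aromatic): 1 H
  1 × F: no H
  1 × N (charge +1): no H
  1 × O (charge -1): no H
  Total hydrogens = 4.
Molecular formula: C9H4Cl2FNO5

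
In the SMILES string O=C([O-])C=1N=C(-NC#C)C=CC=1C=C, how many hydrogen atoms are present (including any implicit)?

7

Hydrogens are implicit in SMILES; fill each atom to its normal valence:
  3 × C (aromatic): no H
  2 × C (aromatic): 1 H each → 2
  2 × C: 1 H each → 2
  2 × C: no H
  1 × C: 2 H
  1 × N: 1 H
  1 × N (aromatic): no H
  1 × O: no H
  1 × O (charge -1): no H
  Total hydrogens = 7.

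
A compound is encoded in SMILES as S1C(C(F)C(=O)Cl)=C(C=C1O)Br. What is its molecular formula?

Heavy atoms from the SMILES: 1 Br, 6 C, 1 Cl, 1 F, 2 O, 1 S.
Implicit hydrogens by atom environment:
  3 × C (aromatic): no H
  1 × Br: no H
  1 × C (aromatic): 1 H
  1 × C: 1 H
  1 × C: no H
  1 × Cl: no H
  1 × F: no H
  1 × O: 1 H
  1 × O: no H
  1 × S (aromatic): no H
  Total hydrogens = 3.
Molecular formula: C6H3BrClFO2S

C6H3BrClFO2S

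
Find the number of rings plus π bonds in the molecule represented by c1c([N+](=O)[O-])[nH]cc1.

4

Molecular formula from the SMILES: C4H4N2O2.
DoU = (2C + 2 + N − H − X)/2 = (2·4 + 2 + 2 − 4 − 0)/2 = 8/2 = 4.
(Structurally: 1 ring(s) + 3 π bond(s) = 4.)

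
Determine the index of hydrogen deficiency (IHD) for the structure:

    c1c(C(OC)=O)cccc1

5

Molecular formula from the SMILES: C8H8O2.
DoU = (2C + 2 + N − H − X)/2 = (2·8 + 2 + 0 − 8 − 0)/2 = 10/2 = 5.
(Structurally: 1 ring(s) + 4 π bond(s) = 5.)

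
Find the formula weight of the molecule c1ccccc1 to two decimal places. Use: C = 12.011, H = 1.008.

78.11

Molecular formula: C6H6.
M = 6×12.011 + 6×1.008 = 78.11 g/mol.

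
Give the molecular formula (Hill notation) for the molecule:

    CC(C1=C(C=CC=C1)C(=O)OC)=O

C10H10O3

Heavy atoms from the SMILES: 10 C, 3 O.
Implicit hydrogens by atom environment:
  4 × C (aromatic): 1 H each → 4
  3 × O: no H
  2 × C: 3 H each → 6
  2 × C (aromatic): no H
  2 × C: no H
  Total hydrogens = 10.
Molecular formula: C10H10O3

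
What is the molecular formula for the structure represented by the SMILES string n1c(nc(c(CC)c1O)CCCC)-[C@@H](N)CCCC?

C15H27N3O

Heavy atoms from the SMILES: 15 C, 3 N, 1 O.
Implicit hydrogens by atom environment:
  7 × C: 2 H each → 14
  4 × C (aromatic): no H
  3 × C: 3 H each → 9
  2 × N (aromatic): no H
  1 × C: 1 H
  1 × N: 2 H
  1 × O: 1 H
  Total hydrogens = 27.
Molecular formula: C15H27N3O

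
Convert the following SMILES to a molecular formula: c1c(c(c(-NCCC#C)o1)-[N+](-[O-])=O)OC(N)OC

Heavy atoms from the SMILES: 10 C, 3 N, 5 O.
Implicit hydrogens by atom environment:
  3 × C (aromatic): no H
  3 × O: no H
  2 × C: 2 H each → 4
  2 × C: 1 H each → 2
  1 × C: 3 H
  1 × C (aromatic): 1 H
  1 × C: no H
  1 × N: 2 H
  1 × N: 1 H
  1 × N (charge +1): no H
  1 × O (aromatic): no H
  1 × O (charge -1): no H
  Total hydrogens = 13.
Molecular formula: C10H13N3O5

C10H13N3O5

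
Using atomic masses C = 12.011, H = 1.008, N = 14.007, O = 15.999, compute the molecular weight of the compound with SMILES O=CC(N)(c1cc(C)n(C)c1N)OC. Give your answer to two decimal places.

Molecular formula: C9H15N3O2.
M = 9×12.011 + 15×1.008 + 3×14.007 + 2×15.999 = 197.24 g/mol.

197.24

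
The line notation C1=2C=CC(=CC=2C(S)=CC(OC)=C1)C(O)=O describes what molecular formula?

Heavy atoms from the SMILES: 12 C, 3 O, 1 S.
Implicit hydrogens by atom environment:
  5 × C (aromatic): 1 H each → 5
  5 × C (aromatic): no H
  2 × O: no H
  1 × C: 3 H
  1 × C: no H
  1 × O: 1 H
  1 × S: 1 H
  Total hydrogens = 10.
Molecular formula: C12H10O3S

C12H10O3S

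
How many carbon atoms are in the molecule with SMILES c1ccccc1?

6

The symbol for carbon appears 6 times in the SMILES. Lowercase c denotes aromatic carbon and counts toward C.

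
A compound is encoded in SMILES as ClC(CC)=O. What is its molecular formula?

C3H5ClO

Heavy atoms from the SMILES: 3 C, 1 Cl, 1 O.
Implicit hydrogens by atom environment:
  1 × C: 3 H
  1 × C: 2 H
  1 × C: no H
  1 × Cl: no H
  1 × O: no H
  Total hydrogens = 5.
Molecular formula: C3H5ClO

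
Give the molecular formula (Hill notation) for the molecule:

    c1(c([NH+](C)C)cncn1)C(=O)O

Heavy atoms from the SMILES: 7 C, 3 N, 2 O.
Implicit hydrogens by atom environment:
  2 × C: 3 H each → 6
  2 × C (aromatic): 1 H each → 2
  2 × C (aromatic): no H
  2 × N (aromatic): no H
  1 × C: no H
  1 × N (charge +1): 1 H
  1 × O: 1 H
  1 × O: no H
  Total hydrogens = 10.
Net charge +1.
Molecular formula: C7H10N3O2+

C7H10N3O2+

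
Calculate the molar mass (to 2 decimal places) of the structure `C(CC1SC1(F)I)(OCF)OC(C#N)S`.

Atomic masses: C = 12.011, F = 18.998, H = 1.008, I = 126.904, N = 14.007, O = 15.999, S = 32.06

Molecular formula: C7H8F2INO2S2.
M = 7×12.011 + 2×18.998 + 8×1.008 + 1×126.904 + 1×14.007 + 2×15.999 + 2×32.06 = 367.17 g/mol.

367.17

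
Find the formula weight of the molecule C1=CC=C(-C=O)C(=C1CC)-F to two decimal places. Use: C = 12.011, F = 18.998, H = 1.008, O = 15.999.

Molecular formula: C9H9FO.
M = 9×12.011 + 1×18.998 + 9×1.008 + 1×15.999 = 152.17 g/mol.

152.17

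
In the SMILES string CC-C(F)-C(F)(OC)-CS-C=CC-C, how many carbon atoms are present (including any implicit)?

10

The symbol for carbon appears 10 times in the SMILES.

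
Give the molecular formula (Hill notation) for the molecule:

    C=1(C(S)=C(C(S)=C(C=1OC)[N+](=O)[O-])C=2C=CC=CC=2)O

C13H11NO4S2

Heavy atoms from the SMILES: 13 C, 1 N, 4 O, 2 S.
Implicit hydrogens by atom environment:
  7 × C (aromatic): no H
  5 × C (aromatic): 1 H each → 5
  2 × O: no H
  2 × S: 1 H each → 2
  1 × C: 3 H
  1 × N (charge +1): no H
  1 × O: 1 H
  1 × O (charge -1): no H
  Total hydrogens = 11.
Molecular formula: C13H11NO4S2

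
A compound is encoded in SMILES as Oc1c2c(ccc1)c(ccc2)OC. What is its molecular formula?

Heavy atoms from the SMILES: 11 C, 2 O.
Implicit hydrogens by atom environment:
  6 × C (aromatic): 1 H each → 6
  4 × C (aromatic): no H
  1 × C: 3 H
  1 × O: 1 H
  1 × O: no H
  Total hydrogens = 10.
Molecular formula: C11H10O2

C11H10O2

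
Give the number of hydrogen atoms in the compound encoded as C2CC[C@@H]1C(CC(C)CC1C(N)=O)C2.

21

Hydrogens are implicit in SMILES; fill each atom to its normal valence:
  6 × C: 2 H each → 12
  4 × C: 1 H each → 4
  1 × C: 3 H
  1 × C: no H
  1 × N: 2 H
  1 × O: no H
  Total hydrogens = 21.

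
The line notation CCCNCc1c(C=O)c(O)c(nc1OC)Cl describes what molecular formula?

C11H15ClN2O3

Heavy atoms from the SMILES: 11 C, 1 Cl, 2 N, 3 O.
Implicit hydrogens by atom environment:
  5 × C (aromatic): no H
  3 × C: 2 H each → 6
  2 × C: 3 H each → 6
  2 × O: no H
  1 × C: 1 H
  1 × Cl: no H
  1 × N: 1 H
  1 × N (aromatic): no H
  1 × O: 1 H
  Total hydrogens = 15.
Molecular formula: C11H15ClN2O3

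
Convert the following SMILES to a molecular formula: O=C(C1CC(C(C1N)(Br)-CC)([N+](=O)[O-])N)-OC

Heavy atoms from the SMILES: 1 Br, 9 C, 3 N, 4 O.
Implicit hydrogens by atom environment:
  3 × C: no H
  3 × O: no H
  2 × C: 3 H each → 6
  2 × C: 2 H each → 4
  2 × C: 1 H each → 2
  2 × N: 2 H each → 4
  1 × Br: no H
  1 × N (charge +1): no H
  1 × O (charge -1): no H
  Total hydrogens = 16.
Molecular formula: C9H16BrN3O4

C9H16BrN3O4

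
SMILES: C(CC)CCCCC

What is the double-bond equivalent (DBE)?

Molecular formula from the SMILES: C8H18.
DoU = (2C + 2 + N − H − X)/2 = (2·8 + 2 + 0 − 18 − 0)/2 = 0/2 = 0.
(Structurally: 0 ring(s) + 0 π bond(s) = 0.)

0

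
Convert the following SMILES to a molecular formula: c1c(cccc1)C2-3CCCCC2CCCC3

Heavy atoms from the SMILES: 16 C.
Implicit hydrogens by atom environment:
  8 × C: 2 H each → 16
  5 × C (aromatic): 1 H each → 5
  1 × C: 1 H
  1 × C: no H
  1 × C (aromatic): no H
  Total hydrogens = 22.
Molecular formula: C16H22

C16H22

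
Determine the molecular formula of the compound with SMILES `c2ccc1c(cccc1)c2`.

Heavy atoms from the SMILES: 10 C.
Implicit hydrogens by atom environment:
  8 × C (aromatic): 1 H each → 8
  2 × C (aromatic): no H
  Total hydrogens = 8.
Molecular formula: C10H8

C10H8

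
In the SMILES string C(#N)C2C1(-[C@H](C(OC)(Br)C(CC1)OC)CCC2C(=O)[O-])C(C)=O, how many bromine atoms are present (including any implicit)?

The symbol for bromine appears 1 time in the SMILES.

1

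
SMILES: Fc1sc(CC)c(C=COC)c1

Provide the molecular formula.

C9H11FOS

Heavy atoms from the SMILES: 9 C, 1 F, 1 O, 1 S.
Implicit hydrogens by atom environment:
  3 × C (aromatic): no H
  2 × C: 3 H each → 6
  2 × C: 1 H each → 2
  1 × C: 2 H
  1 × C (aromatic): 1 H
  1 × F: no H
  1 × O: no H
  1 × S (aromatic): no H
  Total hydrogens = 11.
Molecular formula: C9H11FOS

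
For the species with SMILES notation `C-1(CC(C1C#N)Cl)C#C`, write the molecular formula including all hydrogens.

Heavy atoms from the SMILES: 7 C, 1 Cl, 1 N.
Implicit hydrogens by atom environment:
  4 × C: 1 H each → 4
  2 × C: no H
  1 × C: 2 H
  1 × Cl: no H
  1 × N: no H
  Total hydrogens = 6.
Molecular formula: C7H6ClN

C7H6ClN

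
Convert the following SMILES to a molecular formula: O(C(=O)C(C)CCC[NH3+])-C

C7H16NO2+

Heavy atoms from the SMILES: 7 C, 1 N, 2 O.
Implicit hydrogens by atom environment:
  3 × C: 2 H each → 6
  2 × C: 3 H each → 6
  2 × O: no H
  1 × C: 1 H
  1 × C: no H
  1 × N (charge +1): 3 H
  Total hydrogens = 16.
Net charge +1.
Molecular formula: C7H16NO2+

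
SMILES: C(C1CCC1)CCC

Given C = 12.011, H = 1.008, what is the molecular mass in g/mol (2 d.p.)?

112.22

Molecular formula: C8H16.
M = 8×12.011 + 16×1.008 = 112.22 g/mol.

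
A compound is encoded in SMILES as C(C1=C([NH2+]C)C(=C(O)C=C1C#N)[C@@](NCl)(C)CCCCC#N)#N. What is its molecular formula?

C16H19ClN5O+

Heavy atoms from the SMILES: 16 C, 1 Cl, 5 N, 1 O.
Implicit hydrogens by atom environment:
  5 × C (aromatic): no H
  4 × C: 2 H each → 8
  4 × C: no H
  3 × N: no H
  2 × C: 3 H each → 6
  1 × C (aromatic): 1 H
  1 × Cl: no H
  1 × N (charge +1): 2 H
  1 × N: 1 H
  1 × O: 1 H
  Total hydrogens = 19.
Net charge +1.
Molecular formula: C16H19ClN5O+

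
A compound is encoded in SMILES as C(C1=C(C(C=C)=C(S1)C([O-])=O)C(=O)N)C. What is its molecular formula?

Heavy atoms from the SMILES: 10 C, 1 N, 3 O, 1 S.
Implicit hydrogens by atom environment:
  4 × C (aromatic): no H
  2 × C: 2 H each → 4
  2 × C: no H
  2 × O: no H
  1 × C: 3 H
  1 × C: 1 H
  1 × N: 2 H
  1 × O (charge -1): no H
  1 × S (aromatic): no H
  Total hydrogens = 10.
Net charge -1.
Molecular formula: C10H10NO3S-

C10H10NO3S-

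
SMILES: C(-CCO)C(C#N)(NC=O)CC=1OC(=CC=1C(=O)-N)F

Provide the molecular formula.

C12H14FN3O4

Heavy atoms from the SMILES: 12 C, 1 F, 3 N, 4 O.
Implicit hydrogens by atom environment:
  4 × C: 2 H each → 8
  3 × C (aromatic): no H
  3 × C: no H
  2 × O: no H
  1 × C (aromatic): 1 H
  1 × C: 1 H
  1 × F: no H
  1 × N: 2 H
  1 × N: 1 H
  1 × N: no H
  1 × O: 1 H
  1 × O (aromatic): no H
  Total hydrogens = 14.
Molecular formula: C12H14FN3O4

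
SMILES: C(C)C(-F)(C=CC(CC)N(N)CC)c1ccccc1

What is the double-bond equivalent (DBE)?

Molecular formula from the SMILES: C16H25FN2.
DoU = (2C + 2 + N − H − X)/2 = (2·16 + 2 + 2 − 25 − 1)/2 = 10/2 = 5.
(Structurally: 1 ring(s) + 4 π bond(s) = 5.)

5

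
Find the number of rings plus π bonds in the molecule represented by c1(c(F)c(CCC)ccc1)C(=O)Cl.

Molecular formula from the SMILES: C10H10ClFO.
DoU = (2C + 2 + N − H − X)/2 = (2·10 + 2 + 0 − 10 − 2)/2 = 10/2 = 5.
(Structurally: 1 ring(s) + 4 π bond(s) = 5.)

5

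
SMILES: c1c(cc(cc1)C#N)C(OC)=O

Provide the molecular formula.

C9H7NO2

Heavy atoms from the SMILES: 9 C, 1 N, 2 O.
Implicit hydrogens by atom environment:
  4 × C (aromatic): 1 H each → 4
  2 × C (aromatic): no H
  2 × C: no H
  2 × O: no H
  1 × C: 3 H
  1 × N: no H
  Total hydrogens = 7.
Molecular formula: C9H7NO2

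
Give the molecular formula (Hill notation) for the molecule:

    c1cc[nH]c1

Heavy atoms from the SMILES: 4 C, 1 N.
Implicit hydrogens by atom environment:
  4 × C (aromatic): 1 H each → 4
  1 × N (aromatic): 1 H
  Total hydrogens = 5.
Molecular formula: C4H5N

C4H5N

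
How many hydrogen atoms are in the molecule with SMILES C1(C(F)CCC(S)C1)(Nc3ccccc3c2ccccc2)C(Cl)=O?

Hydrogens are implicit in SMILES; fill each atom to its normal valence:
  9 × C (aromatic): 1 H each → 9
  3 × C: 2 H each → 6
  3 × C (aromatic): no H
  2 × C: 1 H each → 2
  2 × C: no H
  1 × Cl: no H
  1 × F: no H
  1 × N: 1 H
  1 × O: no H
  1 × S: 1 H
  Total hydrogens = 19.

19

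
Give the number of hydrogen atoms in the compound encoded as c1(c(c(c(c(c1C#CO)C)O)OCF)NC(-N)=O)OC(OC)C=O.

15

Hydrogens are implicit in SMILES; fill each atom to its normal valence:
  6 × C (aromatic): no H
  5 × O: no H
  3 × C: no H
  2 × C: 3 H each → 6
  2 × C: 1 H each → 2
  2 × O: 1 H each → 2
  1 × C: 2 H
  1 × F: no H
  1 × N: 2 H
  1 × N: 1 H
  Total hydrogens = 15.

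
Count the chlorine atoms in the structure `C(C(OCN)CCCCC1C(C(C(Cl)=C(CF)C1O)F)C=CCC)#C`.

The symbol for chlorine appears 1 time in the SMILES.

1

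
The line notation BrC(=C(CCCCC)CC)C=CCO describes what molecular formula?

C12H21BrO

Heavy atoms from the SMILES: 1 Br, 12 C, 1 O.
Implicit hydrogens by atom environment:
  6 × C: 2 H each → 12
  2 × C: 3 H each → 6
  2 × C: 1 H each → 2
  2 × C: no H
  1 × Br: no H
  1 × O: 1 H
  Total hydrogens = 21.
Molecular formula: C12H21BrO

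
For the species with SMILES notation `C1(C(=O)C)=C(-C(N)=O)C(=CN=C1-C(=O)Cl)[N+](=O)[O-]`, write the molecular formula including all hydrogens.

Heavy atoms from the SMILES: 9 C, 1 Cl, 3 N, 5 O.
Implicit hydrogens by atom environment:
  4 × C (aromatic): no H
  4 × O: no H
  3 × C: no H
  1 × C: 3 H
  1 × C (aromatic): 1 H
  1 × Cl: no H
  1 × N: 2 H
  1 × N (aromatic): no H
  1 × N (charge +1): no H
  1 × O (charge -1): no H
  Total hydrogens = 6.
Molecular formula: C9H6ClN3O5

C9H6ClN3O5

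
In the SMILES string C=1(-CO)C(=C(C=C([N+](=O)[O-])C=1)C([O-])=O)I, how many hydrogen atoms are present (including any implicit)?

5

Hydrogens are implicit in SMILES; fill each atom to its normal valence:
  4 × C (aromatic): no H
  2 × C (aromatic): 1 H each → 2
  2 × O: no H
  2 × O (charge -1): no H
  1 × C: 2 H
  1 × C: no H
  1 × I: no H
  1 × N (charge +1): no H
  1 × O: 1 H
  Total hydrogens = 5.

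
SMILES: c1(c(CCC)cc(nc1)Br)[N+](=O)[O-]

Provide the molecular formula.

C8H9BrN2O2

Heavy atoms from the SMILES: 1 Br, 8 C, 2 N, 2 O.
Implicit hydrogens by atom environment:
  3 × C (aromatic): no H
  2 × C: 2 H each → 4
  2 × C (aromatic): 1 H each → 2
  1 × Br: no H
  1 × C: 3 H
  1 × N (aromatic): no H
  1 × N (charge +1): no H
  1 × O: no H
  1 × O (charge -1): no H
  Total hydrogens = 9.
Molecular formula: C8H9BrN2O2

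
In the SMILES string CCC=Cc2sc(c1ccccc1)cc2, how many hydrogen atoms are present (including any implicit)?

Hydrogens are implicit in SMILES; fill each atom to its normal valence:
  7 × C (aromatic): 1 H each → 7
  3 × C (aromatic): no H
  2 × C: 1 H each → 2
  1 × C: 3 H
  1 × C: 2 H
  1 × S (aromatic): no H
  Total hydrogens = 14.

14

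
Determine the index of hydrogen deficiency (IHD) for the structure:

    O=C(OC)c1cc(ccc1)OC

Molecular formula from the SMILES: C9H10O3.
DoU = (2C + 2 + N − H − X)/2 = (2·9 + 2 + 0 − 10 − 0)/2 = 10/2 = 5.
(Structurally: 1 ring(s) + 4 π bond(s) = 5.)

5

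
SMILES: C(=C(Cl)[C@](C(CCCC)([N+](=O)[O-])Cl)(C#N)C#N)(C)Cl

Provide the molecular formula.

C11H12Cl3N3O2

Heavy atoms from the SMILES: 11 C, 3 Cl, 3 N, 2 O.
Implicit hydrogens by atom environment:
  6 × C: no H
  3 × C: 2 H each → 6
  3 × Cl: no H
  2 × C: 3 H each → 6
  2 × N: no H
  1 × N (charge +1): no H
  1 × O: no H
  1 × O (charge -1): no H
  Total hydrogens = 12.
Molecular formula: C11H12Cl3N3O2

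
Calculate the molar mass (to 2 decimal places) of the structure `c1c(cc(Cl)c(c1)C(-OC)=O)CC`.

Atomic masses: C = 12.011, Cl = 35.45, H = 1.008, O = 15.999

198.65

Molecular formula: C10H11ClO2.
M = 10×12.011 + 1×35.45 + 11×1.008 + 2×15.999 = 198.65 g/mol.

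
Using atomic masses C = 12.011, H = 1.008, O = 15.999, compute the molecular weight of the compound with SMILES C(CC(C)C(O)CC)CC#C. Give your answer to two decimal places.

Molecular formula: C10H18O.
M = 10×12.011 + 18×1.008 + 1×15.999 = 154.25 g/mol.

154.25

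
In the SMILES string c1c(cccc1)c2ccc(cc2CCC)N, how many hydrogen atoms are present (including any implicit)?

17

Hydrogens are implicit in SMILES; fill each atom to its normal valence:
  8 × C (aromatic): 1 H each → 8
  4 × C (aromatic): no H
  2 × C: 2 H each → 4
  1 × C: 3 H
  1 × N: 2 H
  Total hydrogens = 17.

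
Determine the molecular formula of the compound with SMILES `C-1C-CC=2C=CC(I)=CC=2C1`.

Heavy atoms from the SMILES: 10 C, 1 I.
Implicit hydrogens by atom environment:
  4 × C: 2 H each → 8
  3 × C (aromatic): 1 H each → 3
  3 × C (aromatic): no H
  1 × I: no H
  Total hydrogens = 11.
Molecular formula: C10H11I

C10H11I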